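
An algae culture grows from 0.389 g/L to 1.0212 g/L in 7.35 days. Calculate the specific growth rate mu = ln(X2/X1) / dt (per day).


mu = ln(X2/X1) / dt
= ln(1.0212/0.389) / 7.35
= 0.1313 per day

0.1313 per day


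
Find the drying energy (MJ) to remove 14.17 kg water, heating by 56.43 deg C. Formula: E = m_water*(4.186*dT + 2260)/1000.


E = m_water * (4.186 * dT + 2260) / 1000
= 14.17 * (4.186 * 56.43 + 2260) / 1000
= 35.3714 MJ

35.3714 MJ


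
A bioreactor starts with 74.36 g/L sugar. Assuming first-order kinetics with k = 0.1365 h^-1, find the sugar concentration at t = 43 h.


S = S0 * exp(-k * t)
S = 74.36 * exp(-0.1365 * 43)
S = 0.2100 g/L

0.2100 g/L


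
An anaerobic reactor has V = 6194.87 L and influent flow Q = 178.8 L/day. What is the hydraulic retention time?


HRT = V / Q
= 6194.87 / 178.8
= 34.6469 days

34.6469 days


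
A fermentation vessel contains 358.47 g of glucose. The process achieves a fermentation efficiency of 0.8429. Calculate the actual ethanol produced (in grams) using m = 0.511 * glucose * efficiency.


Actual ethanol: m = 0.511 * 358.47 * 0.8429
m = 154.4009 g

154.4009 g


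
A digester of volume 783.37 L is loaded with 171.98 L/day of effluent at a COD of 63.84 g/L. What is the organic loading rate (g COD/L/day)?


OLR = Q * S / V
= 171.98 * 63.84 / 783.37
= 14.0153 g/L/day

14.0153 g/L/day


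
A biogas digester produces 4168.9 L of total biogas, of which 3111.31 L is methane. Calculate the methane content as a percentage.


CH4% = V_CH4 / V_total * 100
= 3111.31 / 4168.9 * 100
= 74.6314%

74.6314%


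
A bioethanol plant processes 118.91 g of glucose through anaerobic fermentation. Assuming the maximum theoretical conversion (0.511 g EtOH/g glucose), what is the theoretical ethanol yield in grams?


Theoretical ethanol yield: m_EtOH = 0.511 * m_glucose
m_EtOH = 0.511 * 118.91 = 60.7630 g

60.7630 g


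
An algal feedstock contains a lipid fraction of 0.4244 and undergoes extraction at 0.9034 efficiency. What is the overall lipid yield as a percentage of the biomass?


Y = lipid_content * extraction_eff * 100
= 0.4244 * 0.9034 * 100
= 38.3403%

38.3403%


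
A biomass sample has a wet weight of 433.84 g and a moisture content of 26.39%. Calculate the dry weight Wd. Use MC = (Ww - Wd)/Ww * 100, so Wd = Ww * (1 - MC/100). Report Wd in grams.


Wd = Ww * (1 - MC/100)
= 433.84 * (1 - 26.39/100)
= 319.3496 g

319.3496 g


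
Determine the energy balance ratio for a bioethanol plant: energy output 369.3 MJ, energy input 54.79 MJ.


EROI = E_out / E_in
= 369.3 / 54.79
= 6.7403

6.7403


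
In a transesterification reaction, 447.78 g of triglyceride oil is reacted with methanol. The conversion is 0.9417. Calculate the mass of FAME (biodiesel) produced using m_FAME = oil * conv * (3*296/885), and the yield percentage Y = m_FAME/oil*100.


m_FAME = oil * conv * (3 * 296 / 885) = oil * conv * (888/885)
= 447.78 * 0.9417 * 888 / 885
= 423.1038 g
Y = m_FAME / oil * 100 = conv * (888/885) * 100
= 0.9417 * 888 / 885 * 100
= 94.49%

423.1038 g FAME; Y = 94.49%


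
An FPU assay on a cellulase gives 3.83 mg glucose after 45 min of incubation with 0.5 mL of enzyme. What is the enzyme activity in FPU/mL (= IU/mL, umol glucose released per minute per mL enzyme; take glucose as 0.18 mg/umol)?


Activity = glucose_mg / (0.18 mg/umol * V_mL * t_min)
= 3.83 / (0.18 * 0.5 * 45)
= 0.9457 FPU/mL

0.9457 FPU/mL


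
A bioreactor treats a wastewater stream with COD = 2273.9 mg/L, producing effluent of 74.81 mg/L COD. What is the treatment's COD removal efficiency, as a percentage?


eta = (COD_in - COD_out) / COD_in * 100
= (2273.9 - 74.81) / 2273.9 * 100
= 96.7101%

96.7101%


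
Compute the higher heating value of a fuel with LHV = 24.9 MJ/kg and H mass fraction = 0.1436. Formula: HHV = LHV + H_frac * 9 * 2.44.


HHV = LHV + H_frac * 9 * 2.44
= 24.9 + 0.1436 * 9 * 2.44
= 28.0535 MJ/kg

28.0535 MJ/kg


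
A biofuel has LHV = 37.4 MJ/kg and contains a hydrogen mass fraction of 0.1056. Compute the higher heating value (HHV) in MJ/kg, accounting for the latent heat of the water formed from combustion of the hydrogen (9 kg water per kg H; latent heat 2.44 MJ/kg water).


HHV = LHV + H_frac * 9 * 2.44
= 37.4 + 0.1056 * 9 * 2.44
= 39.7190 MJ/kg

39.7190 MJ/kg


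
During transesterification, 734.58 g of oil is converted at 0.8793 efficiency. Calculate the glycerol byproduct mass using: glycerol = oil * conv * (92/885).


glycerol = oil * conv * (92/885)
= 734.58 * 0.8793 * 92 / 885
= 67.1461 g

67.1461 g


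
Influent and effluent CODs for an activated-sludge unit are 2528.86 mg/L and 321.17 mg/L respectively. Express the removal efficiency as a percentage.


eta = (COD_in - COD_out) / COD_in * 100
= (2528.86 - 321.17) / 2528.86 * 100
= 87.2998%

87.2998%


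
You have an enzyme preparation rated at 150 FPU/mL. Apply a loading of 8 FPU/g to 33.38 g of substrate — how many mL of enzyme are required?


V = dosage * m_sub / activity
V = 8 * 33.38 / 150
V = 1.7803 mL

1.7803 mL


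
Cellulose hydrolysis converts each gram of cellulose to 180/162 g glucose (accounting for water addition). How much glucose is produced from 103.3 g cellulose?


glucose = cellulose * 180/162
= 103.3 * 180/162
= 114.7778 g

114.7778 g


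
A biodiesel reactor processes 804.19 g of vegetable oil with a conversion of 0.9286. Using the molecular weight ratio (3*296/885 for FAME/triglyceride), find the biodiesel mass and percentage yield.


m_FAME = oil * conv * (3 * 296 / 885) = oil * conv * (888/885)
= 804.19 * 0.9286 * 888 / 885
= 749.3023 g
Y = m_FAME / oil * 100 = conv * (888/885) * 100
= 0.9286 * 888 / 885 * 100
= 93.17%

749.3023 g FAME; Y = 93.17%


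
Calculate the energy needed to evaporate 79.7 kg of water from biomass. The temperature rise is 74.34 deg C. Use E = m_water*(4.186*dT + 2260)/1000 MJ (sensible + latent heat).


E = m_water * (4.186 * dT + 2260) / 1000
= 79.7 * (4.186 * 74.34 + 2260) / 1000
= 204.9236 MJ

204.9236 MJ


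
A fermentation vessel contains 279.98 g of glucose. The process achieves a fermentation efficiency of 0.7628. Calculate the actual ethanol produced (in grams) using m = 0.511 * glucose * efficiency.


Actual ethanol: m = 0.511 * 279.98 * 0.7628
m = 109.1336 g

109.1336 g


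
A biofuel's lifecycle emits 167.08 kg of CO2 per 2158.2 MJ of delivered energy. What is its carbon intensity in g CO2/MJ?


CI = CO2 * 1000 / E
= 167.08 * 1000 / 2158.2
= 77.4164 g CO2/MJ

77.4164 g CO2/MJ


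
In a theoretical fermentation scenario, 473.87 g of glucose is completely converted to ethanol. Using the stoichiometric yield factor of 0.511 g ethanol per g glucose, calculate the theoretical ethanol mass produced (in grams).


Theoretical ethanol yield: m_EtOH = 0.511 * m_glucose
m_EtOH = 0.511 * 473.87 = 242.1476 g

242.1476 g


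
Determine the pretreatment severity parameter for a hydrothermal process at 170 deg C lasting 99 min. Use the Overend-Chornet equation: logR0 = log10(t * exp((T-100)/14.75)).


logR0 = log10(t * exp((T - 100) / 14.75))
= log10(99 * exp((170 - 100) / 14.75))
= 4.0567

4.0567


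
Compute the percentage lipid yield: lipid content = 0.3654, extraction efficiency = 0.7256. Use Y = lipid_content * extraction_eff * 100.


Y = lipid_content * extraction_eff * 100
= 0.3654 * 0.7256 * 100
= 26.5134%

26.5134%


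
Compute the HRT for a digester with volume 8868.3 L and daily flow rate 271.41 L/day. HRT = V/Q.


HRT = V / Q
= 8868.3 / 271.41
= 32.6749 days

32.6749 days


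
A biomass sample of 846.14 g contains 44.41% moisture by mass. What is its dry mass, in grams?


Wd = Ww * (1 - MC/100)
= 846.14 * (1 - 44.41/100)
= 470.3692 g

470.3692 g


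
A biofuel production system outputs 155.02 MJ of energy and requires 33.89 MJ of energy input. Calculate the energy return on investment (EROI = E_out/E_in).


EROI = E_out / E_in
= 155.02 / 33.89
= 4.5742

4.5742


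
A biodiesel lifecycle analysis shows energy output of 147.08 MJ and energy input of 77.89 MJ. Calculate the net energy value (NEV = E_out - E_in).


NEV = E_out - E_in
= 147.08 - 77.89
= 69.1900 MJ

69.1900 MJ


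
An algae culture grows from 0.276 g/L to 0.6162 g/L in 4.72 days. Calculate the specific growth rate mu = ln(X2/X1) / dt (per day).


mu = ln(X2/X1) / dt
= ln(0.6162/0.276) / 4.72
= 0.1702 per day

0.1702 per day


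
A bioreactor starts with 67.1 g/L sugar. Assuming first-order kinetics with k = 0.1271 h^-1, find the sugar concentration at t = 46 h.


S = S0 * exp(-k * t)
S = 67.1 * exp(-0.1271 * 46)
S = 0.1939 g/L

0.1939 g/L


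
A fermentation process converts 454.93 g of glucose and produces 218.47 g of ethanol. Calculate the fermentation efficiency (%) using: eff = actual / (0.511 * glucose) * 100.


Fermentation efficiency = (actual / (0.511 * glucose)) * 100
= (218.47 / (0.511 * 454.93)) * 100
= 93.9780%

93.9780%


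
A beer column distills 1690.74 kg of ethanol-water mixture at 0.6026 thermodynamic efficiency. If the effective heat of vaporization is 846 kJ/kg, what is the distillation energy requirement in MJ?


E = m * 846 / (eta * 1000)
= 1690.74 * 846 / (0.6026 * 1000)
= 2373.6576 MJ

2373.6576 MJ


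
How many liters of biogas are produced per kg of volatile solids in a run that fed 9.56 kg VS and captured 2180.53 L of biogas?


Y = V / VS
= 2180.53 / 9.56
= 228.0889 L/kg VS

228.0889 L/kg VS


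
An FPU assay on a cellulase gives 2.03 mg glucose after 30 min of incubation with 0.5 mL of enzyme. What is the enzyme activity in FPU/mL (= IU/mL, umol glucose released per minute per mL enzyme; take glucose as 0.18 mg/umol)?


Activity = glucose_mg / (0.18 mg/umol * V_mL * t_min)
= 2.03 / (0.18 * 0.5 * 30)
= 0.7519 FPU/mL

0.7519 FPU/mL


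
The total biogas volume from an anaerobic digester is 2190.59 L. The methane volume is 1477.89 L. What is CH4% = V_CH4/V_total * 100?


CH4% = V_CH4 / V_total * 100
= 1477.89 / 2190.59 * 100
= 67.4654%

67.4654%


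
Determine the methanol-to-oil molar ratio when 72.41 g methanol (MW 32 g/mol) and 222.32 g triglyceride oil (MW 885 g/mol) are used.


Molar ratio = n_MeOH / n_oil = (MeOH/32) / (oil/885) = (MeOH * 885) / (32 * oil)
= (72.41 * 885) / (32 * 222.32)
= 9.0077

9.0077


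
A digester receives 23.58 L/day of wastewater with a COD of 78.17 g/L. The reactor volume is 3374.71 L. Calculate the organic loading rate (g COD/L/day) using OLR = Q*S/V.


OLR = Q * S / V
= 23.58 * 78.17 / 3374.71
= 0.5462 g/L/day

0.5462 g/L/day


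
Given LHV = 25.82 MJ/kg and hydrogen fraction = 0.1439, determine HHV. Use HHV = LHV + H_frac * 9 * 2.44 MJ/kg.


HHV = LHV + H_frac * 9 * 2.44
= 25.82 + 0.1439 * 9 * 2.44
= 28.9800 MJ/kg

28.9800 MJ/kg


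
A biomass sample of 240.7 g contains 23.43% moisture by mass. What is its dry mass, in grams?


Wd = Ww * (1 - MC/100)
= 240.7 * (1 - 23.43/100)
= 184.3040 g

184.3040 g


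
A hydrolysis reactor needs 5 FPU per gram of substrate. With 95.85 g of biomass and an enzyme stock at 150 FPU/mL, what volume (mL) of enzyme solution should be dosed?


V = dosage * m_sub / activity
V = 5 * 95.85 / 150
V = 3.1950 mL

3.1950 mL


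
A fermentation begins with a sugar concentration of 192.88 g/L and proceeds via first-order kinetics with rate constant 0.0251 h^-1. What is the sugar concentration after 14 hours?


S = S0 * exp(-k * t)
S = 192.88 * exp(-0.0251 * 14)
S = 135.7301 g/L

135.7301 g/L


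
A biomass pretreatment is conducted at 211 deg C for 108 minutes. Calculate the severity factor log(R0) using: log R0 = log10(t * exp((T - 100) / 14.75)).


logR0 = log10(t * exp((T - 100) / 14.75))
= log10(108 * exp((211 - 100) / 14.75))
= 5.3017

5.3017


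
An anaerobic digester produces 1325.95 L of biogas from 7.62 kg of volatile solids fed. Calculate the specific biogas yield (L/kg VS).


Y = V / VS
= 1325.95 / 7.62
= 174.0092 L/kg VS

174.0092 L/kg VS


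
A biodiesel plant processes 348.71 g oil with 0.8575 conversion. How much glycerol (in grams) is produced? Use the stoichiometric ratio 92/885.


glycerol = oil * conv * (92/885)
= 348.71 * 0.8575 * 92 / 885
= 31.0844 g

31.0844 g


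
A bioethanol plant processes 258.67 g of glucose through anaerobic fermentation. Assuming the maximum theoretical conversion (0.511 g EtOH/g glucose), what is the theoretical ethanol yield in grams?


Theoretical ethanol yield: m_EtOH = 0.511 * m_glucose
m_EtOH = 0.511 * 258.67 = 132.1804 g

132.1804 g


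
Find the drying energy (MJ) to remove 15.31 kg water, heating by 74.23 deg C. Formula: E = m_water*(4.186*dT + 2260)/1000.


E = m_water * (4.186 * dT + 2260) / 1000
= 15.31 * (4.186 * 74.23 + 2260) / 1000
= 39.3578 MJ

39.3578 MJ


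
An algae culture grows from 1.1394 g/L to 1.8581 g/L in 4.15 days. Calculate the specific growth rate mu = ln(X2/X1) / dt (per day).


mu = ln(X2/X1) / dt
= ln(1.8581/1.1394) / 4.15
= 0.1178 per day

0.1178 per day


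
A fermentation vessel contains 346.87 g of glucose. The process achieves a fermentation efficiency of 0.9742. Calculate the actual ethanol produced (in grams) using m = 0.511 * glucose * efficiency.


Actual ethanol: m = 0.511 * 346.87 * 0.9742
m = 172.6775 g

172.6775 g


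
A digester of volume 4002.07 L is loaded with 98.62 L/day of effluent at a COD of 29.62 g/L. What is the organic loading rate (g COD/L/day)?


OLR = Q * S / V
= 98.62 * 29.62 / 4002.07
= 0.7299 g/L/day

0.7299 g/L/day


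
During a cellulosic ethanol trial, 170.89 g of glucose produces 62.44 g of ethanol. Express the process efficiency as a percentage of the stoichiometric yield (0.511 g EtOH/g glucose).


Fermentation efficiency = (actual / (0.511 * glucose)) * 100
= (62.44 / (0.511 * 170.89)) * 100
= 71.5032%

71.5032%


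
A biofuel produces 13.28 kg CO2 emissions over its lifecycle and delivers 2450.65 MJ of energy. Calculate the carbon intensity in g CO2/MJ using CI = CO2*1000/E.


CI = CO2 * 1000 / E
= 13.28 * 1000 / 2450.65
= 5.4190 g CO2/MJ

5.4190 g CO2/MJ


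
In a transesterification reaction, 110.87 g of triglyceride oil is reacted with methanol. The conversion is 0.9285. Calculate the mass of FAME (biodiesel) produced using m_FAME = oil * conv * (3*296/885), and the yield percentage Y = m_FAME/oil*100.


m_FAME = oil * conv * (3 * 296 / 885) = oil * conv * (888/885)
= 110.87 * 0.9285 * 888 / 885
= 103.2918 g
Y = m_FAME / oil * 100 = conv * (888/885) * 100
= 0.9285 * 888 / 885 * 100
= 93.16%

103.2918 g FAME; Y = 93.16%


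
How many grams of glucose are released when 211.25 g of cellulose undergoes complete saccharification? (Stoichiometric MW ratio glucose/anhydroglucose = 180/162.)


glucose = cellulose * 180/162
= 211.25 * 180/162
= 234.7222 g

234.7222 g


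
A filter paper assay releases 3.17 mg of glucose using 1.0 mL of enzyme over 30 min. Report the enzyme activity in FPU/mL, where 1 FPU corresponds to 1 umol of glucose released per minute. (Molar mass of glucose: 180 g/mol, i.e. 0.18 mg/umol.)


Activity = glucose_mg / (0.18 mg/umol * V_mL * t_min)
= 3.17 / (0.18 * 1.0 * 30)
= 0.5870 FPU/mL

0.5870 FPU/mL


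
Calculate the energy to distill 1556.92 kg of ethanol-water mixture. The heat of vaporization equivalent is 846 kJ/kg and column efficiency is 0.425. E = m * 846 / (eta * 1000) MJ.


E = m * 846 / (eta * 1000)
= 1556.92 * 846 / (0.425 * 1000)
= 3099.1866 MJ

3099.1866 MJ


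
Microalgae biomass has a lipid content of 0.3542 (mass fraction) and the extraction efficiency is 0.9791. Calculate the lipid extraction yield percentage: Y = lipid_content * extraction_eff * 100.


Y = lipid_content * extraction_eff * 100
= 0.3542 * 0.9791 * 100
= 34.6797%

34.6797%


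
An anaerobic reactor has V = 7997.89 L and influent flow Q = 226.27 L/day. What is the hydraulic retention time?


HRT = V / Q
= 7997.89 / 226.27
= 35.3467 days

35.3467 days


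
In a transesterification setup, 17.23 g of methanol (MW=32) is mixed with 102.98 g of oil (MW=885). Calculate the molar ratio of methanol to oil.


Molar ratio = n_MeOH / n_oil = (MeOH/32) / (oil/885) = (MeOH * 885) / (32 * oil)
= (17.23 * 885) / (32 * 102.98)
= 4.6273

4.6273


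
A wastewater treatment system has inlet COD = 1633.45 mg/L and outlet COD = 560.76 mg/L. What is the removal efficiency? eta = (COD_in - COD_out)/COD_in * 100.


eta = (COD_in - COD_out) / COD_in * 100
= (1633.45 - 560.76) / 1633.45 * 100
= 65.6702%

65.6702%


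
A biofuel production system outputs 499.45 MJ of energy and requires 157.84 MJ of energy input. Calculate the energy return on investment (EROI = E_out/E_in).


EROI = E_out / E_in
= 499.45 / 157.84
= 3.1643

3.1643


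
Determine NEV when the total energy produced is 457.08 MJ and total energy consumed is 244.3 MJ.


NEV = E_out - E_in
= 457.08 - 244.3
= 212.7800 MJ

212.7800 MJ


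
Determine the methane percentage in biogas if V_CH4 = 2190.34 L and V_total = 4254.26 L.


CH4% = V_CH4 / V_total * 100
= 2190.34 / 4254.26 * 100
= 51.4858%

51.4858%


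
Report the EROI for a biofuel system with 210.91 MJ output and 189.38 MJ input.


EROI = E_out / E_in
= 210.91 / 189.38
= 1.1137

1.1137


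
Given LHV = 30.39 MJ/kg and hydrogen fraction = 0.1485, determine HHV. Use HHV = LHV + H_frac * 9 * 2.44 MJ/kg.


HHV = LHV + H_frac * 9 * 2.44
= 30.39 + 0.1485 * 9 * 2.44
= 33.6511 MJ/kg

33.6511 MJ/kg


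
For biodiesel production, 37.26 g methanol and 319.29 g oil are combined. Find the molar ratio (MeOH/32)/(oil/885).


Molar ratio = n_MeOH / n_oil = (MeOH/32) / (oil/885) = (MeOH * 885) / (32 * oil)
= (37.26 * 885) / (32 * 319.29)
= 3.2274

3.2274


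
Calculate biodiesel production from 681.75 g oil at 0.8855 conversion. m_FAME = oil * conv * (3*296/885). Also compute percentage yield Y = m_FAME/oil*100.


m_FAME = oil * conv * (3 * 296 / 885) = oil * conv * (888/885)
= 681.75 * 0.8855 * 888 / 885
= 605.7360 g
Y = m_FAME / oil * 100 = conv * (888/885) * 100
= 0.8855 * 888 / 885 * 100
= 88.85%

605.7360 g FAME; Y = 88.85%


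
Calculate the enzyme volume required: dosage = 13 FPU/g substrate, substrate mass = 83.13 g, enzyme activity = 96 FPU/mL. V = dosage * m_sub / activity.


V = dosage * m_sub / activity
V = 13 * 83.13 / 96
V = 11.2572 mL

11.2572 mL


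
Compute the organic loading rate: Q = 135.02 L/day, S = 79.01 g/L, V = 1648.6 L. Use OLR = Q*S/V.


OLR = Q * S / V
= 135.02 * 79.01 / 1648.6
= 6.4709 g/L/day

6.4709 g/L/day


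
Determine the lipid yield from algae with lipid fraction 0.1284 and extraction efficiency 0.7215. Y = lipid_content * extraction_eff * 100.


Y = lipid_content * extraction_eff * 100
= 0.1284 * 0.7215 * 100
= 9.2641%

9.2641%


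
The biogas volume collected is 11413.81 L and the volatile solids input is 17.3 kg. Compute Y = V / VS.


Y = V / VS
= 11413.81 / 17.3
= 659.7578 L/kg VS

659.7578 L/kg VS


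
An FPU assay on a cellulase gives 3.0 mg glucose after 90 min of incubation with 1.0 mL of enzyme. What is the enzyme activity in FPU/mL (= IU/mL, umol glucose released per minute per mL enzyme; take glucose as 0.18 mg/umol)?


Activity = glucose_mg / (0.18 mg/umol * V_mL * t_min)
= 3.0 / (0.18 * 1.0 * 90)
= 0.1852 FPU/mL

0.1852 FPU/mL


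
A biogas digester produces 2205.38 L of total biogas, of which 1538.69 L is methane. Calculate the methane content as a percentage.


CH4% = V_CH4 / V_total * 100
= 1538.69 / 2205.38 * 100
= 69.7698%

69.7698%


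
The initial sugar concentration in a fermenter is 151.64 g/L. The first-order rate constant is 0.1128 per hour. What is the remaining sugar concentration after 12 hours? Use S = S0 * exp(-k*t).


S = S0 * exp(-k * t)
S = 151.64 * exp(-0.1128 * 12)
S = 39.1699 g/L

39.1699 g/L


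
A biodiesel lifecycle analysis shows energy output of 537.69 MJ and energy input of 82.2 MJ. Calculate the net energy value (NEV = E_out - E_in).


NEV = E_out - E_in
= 537.69 - 82.2
= 455.4900 MJ

455.4900 MJ


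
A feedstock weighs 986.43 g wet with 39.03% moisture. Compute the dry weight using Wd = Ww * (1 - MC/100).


Wd = Ww * (1 - MC/100)
= 986.43 * (1 - 39.03/100)
= 601.4264 g

601.4264 g


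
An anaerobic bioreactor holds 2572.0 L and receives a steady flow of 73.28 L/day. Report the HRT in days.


HRT = V / Q
= 2572.0 / 73.28
= 35.0983 days

35.0983 days


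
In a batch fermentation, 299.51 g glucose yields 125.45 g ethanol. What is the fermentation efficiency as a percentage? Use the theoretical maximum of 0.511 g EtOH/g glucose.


Fermentation efficiency = (actual / (0.511 * glucose)) * 100
= (125.45 / (0.511 * 299.51)) * 100
= 81.9669%

81.9669%


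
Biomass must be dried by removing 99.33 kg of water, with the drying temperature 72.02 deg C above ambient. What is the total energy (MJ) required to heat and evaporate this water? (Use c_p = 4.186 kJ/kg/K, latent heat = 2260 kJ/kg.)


E = m_water * (4.186 * dT + 2260) / 1000
= 99.33 * (4.186 * 72.02 + 2260) / 1000
= 254.4314 MJ

254.4314 MJ


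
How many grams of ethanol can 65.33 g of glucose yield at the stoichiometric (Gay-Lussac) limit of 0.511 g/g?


Theoretical ethanol yield: m_EtOH = 0.511 * m_glucose
m_EtOH = 0.511 * 65.33 = 33.3836 g

33.3836 g


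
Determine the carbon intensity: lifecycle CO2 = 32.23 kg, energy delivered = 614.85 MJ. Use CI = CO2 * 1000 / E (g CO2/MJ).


CI = CO2 * 1000 / E
= 32.23 * 1000 / 614.85
= 52.4193 g CO2/MJ

52.4193 g CO2/MJ


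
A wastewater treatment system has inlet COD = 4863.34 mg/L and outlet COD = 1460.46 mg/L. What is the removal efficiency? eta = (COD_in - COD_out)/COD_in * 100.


eta = (COD_in - COD_out) / COD_in * 100
= (4863.34 - 1460.46) / 4863.34 * 100
= 69.9700%

69.9700%


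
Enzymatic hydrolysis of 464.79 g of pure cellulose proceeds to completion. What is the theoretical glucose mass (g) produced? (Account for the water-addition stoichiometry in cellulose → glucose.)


glucose = cellulose * 180/162
= 464.79 * 180/162
= 516.4333 g

516.4333 g


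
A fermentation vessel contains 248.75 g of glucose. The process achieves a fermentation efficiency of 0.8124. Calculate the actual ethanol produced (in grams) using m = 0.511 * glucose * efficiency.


Actual ethanol: m = 0.511 * 248.75 * 0.8124
m = 103.2652 g

103.2652 g


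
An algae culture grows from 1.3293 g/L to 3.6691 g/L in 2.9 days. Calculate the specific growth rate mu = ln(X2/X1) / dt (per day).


mu = ln(X2/X1) / dt
= ln(3.6691/1.3293) / 2.9
= 0.3501 per day

0.3501 per day


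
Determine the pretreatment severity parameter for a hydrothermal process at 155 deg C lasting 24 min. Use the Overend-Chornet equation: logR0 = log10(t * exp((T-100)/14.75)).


logR0 = log10(t * exp((T - 100) / 14.75))
= log10(24 * exp((155 - 100) / 14.75))
= 2.9996

2.9996


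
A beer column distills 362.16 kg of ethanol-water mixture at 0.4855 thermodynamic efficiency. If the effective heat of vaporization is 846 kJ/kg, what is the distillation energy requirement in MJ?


E = m * 846 / (eta * 1000)
= 362.16 * 846 / (0.4855 * 1000)
= 631.0759 MJ

631.0759 MJ


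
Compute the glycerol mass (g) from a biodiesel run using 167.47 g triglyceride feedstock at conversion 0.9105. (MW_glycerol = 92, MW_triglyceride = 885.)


glycerol = oil * conv * (92/885)
= 167.47 * 0.9105 * 92 / 885
= 15.8512 g

15.8512 g


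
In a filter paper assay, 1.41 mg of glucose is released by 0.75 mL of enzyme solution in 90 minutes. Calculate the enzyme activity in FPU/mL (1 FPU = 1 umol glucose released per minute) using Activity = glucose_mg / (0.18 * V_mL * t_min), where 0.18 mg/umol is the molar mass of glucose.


Activity = glucose_mg / (0.18 mg/umol * V_mL * t_min)
= 1.41 / (0.18 * 0.75 * 90)
= 0.1160 FPU/mL

0.1160 FPU/mL


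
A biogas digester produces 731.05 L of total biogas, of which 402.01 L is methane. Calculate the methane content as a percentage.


CH4% = V_CH4 / V_total * 100
= 402.01 / 731.05 * 100
= 54.9908%

54.9908%


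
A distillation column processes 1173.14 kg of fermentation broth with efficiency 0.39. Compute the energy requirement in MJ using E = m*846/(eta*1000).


E = m * 846 / (eta * 1000)
= 1173.14 * 846 / (0.39 * 1000)
= 2544.8114 MJ

2544.8114 MJ


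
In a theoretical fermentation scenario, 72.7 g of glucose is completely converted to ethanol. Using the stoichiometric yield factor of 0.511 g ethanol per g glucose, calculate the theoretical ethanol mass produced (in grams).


Theoretical ethanol yield: m_EtOH = 0.511 * m_glucose
m_EtOH = 0.511 * 72.7 = 37.1497 g

37.1497 g


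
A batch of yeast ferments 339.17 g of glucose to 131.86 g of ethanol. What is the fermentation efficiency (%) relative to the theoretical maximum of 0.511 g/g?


Fermentation efficiency = (actual / (0.511 * glucose)) * 100
= (131.86 / (0.511 * 339.17)) * 100
= 76.0807%

76.0807%


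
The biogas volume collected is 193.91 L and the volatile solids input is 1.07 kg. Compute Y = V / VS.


Y = V / VS
= 193.91 / 1.07
= 181.2243 L/kg VS

181.2243 L/kg VS


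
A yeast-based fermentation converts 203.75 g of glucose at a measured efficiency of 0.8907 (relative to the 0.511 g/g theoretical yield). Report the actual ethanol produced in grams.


Actual ethanol: m = 0.511 * 203.75 * 0.8907
m = 92.7363 g

92.7363 g


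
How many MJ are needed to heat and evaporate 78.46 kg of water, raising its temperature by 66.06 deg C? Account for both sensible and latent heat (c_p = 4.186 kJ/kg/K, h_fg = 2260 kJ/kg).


E = m_water * (4.186 * dT + 2260) / 1000
= 78.46 * (4.186 * 66.06 + 2260) / 1000
= 199.0159 MJ

199.0159 MJ


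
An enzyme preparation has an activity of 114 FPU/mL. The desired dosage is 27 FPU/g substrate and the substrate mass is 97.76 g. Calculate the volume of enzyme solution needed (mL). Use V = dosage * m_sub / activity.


V = dosage * m_sub / activity
V = 27 * 97.76 / 114
V = 23.1537 mL

23.1537 mL


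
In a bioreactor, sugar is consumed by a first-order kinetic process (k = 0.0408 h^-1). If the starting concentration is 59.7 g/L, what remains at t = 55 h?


S = S0 * exp(-k * t)
S = 59.7 * exp(-0.0408 * 55)
S = 6.3302 g/L

6.3302 g/L


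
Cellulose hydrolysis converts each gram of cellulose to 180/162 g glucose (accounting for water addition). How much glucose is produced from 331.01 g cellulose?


glucose = cellulose * 180/162
= 331.01 * 180/162
= 367.7889 g

367.7889 g


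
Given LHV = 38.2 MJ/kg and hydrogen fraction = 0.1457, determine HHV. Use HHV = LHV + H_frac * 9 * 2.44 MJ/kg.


HHV = LHV + H_frac * 9 * 2.44
= 38.2 + 0.1457 * 9 * 2.44
= 41.3996 MJ/kg

41.3996 MJ/kg


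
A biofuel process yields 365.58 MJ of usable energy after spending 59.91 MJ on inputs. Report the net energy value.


NEV = E_out - E_in
= 365.58 - 59.91
= 305.6700 MJ

305.6700 MJ


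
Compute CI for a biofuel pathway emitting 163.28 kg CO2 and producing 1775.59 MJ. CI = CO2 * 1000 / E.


CI = CO2 * 1000 / E
= 163.28 * 1000 / 1775.59
= 91.9582 g CO2/MJ

91.9582 g CO2/MJ


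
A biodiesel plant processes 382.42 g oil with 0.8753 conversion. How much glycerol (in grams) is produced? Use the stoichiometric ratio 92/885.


glycerol = oil * conv * (92/885)
= 382.42 * 0.8753 * 92 / 885
= 34.7970 g

34.7970 g


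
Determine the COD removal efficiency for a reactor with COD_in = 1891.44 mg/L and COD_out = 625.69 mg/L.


eta = (COD_in - COD_out) / COD_in * 100
= (1891.44 - 625.69) / 1891.44 * 100
= 66.9199%

66.9199%


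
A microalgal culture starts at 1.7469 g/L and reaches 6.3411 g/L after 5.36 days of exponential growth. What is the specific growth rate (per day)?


mu = ln(X2/X1) / dt
= ln(6.3411/1.7469) / 5.36
= 0.2405 per day

0.2405 per day


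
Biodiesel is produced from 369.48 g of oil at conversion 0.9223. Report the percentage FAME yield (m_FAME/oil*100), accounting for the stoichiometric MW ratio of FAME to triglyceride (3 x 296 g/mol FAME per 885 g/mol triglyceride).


m_FAME = oil * conv * (3 * 296 / 885) = oil * conv * (888/885)
= 369.48 * 0.9223 * 888 / 885
= 341.9266 g
Y = m_FAME / oil * 100 = conv * (888/885) * 100
= 0.9223 * 888 / 885 * 100
= 92.54%

92.54%


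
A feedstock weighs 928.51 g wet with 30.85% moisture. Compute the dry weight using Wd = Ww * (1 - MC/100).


Wd = Ww * (1 - MC/100)
= 928.51 * (1 - 30.85/100)
= 642.0647 g

642.0647 g


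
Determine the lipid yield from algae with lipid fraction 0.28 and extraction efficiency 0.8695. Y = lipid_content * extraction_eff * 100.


Y = lipid_content * extraction_eff * 100
= 0.28 * 0.8695 * 100
= 24.3460%

24.3460%


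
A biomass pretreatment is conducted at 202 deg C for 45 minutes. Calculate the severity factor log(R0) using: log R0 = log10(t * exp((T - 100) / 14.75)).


logR0 = log10(t * exp((T - 100) / 14.75))
= log10(45 * exp((202 - 100) / 14.75))
= 4.6565

4.6565


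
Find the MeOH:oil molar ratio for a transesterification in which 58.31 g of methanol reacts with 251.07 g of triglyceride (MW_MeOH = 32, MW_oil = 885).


Molar ratio = n_MeOH / n_oil = (MeOH/32) / (oil/885) = (MeOH * 885) / (32 * oil)
= (58.31 * 885) / (32 * 251.07)
= 6.4231

6.4231


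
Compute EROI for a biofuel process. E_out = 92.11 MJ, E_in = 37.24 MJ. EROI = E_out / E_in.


EROI = E_out / E_in
= 92.11 / 37.24
= 2.4734

2.4734


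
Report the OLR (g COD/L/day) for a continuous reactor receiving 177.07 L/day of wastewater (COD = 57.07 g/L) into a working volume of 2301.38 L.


OLR = Q * S / V
= 177.07 * 57.07 / 2301.38
= 4.3910 g/L/day

4.3910 g/L/day


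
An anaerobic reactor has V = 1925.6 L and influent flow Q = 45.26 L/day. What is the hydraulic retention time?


HRT = V / Q
= 1925.6 / 45.26
= 42.5453 days

42.5453 days


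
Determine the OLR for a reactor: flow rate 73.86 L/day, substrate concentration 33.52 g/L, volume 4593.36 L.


OLR = Q * S / V
= 73.86 * 33.52 / 4593.36
= 0.5390 g/L/day

0.5390 g/L/day


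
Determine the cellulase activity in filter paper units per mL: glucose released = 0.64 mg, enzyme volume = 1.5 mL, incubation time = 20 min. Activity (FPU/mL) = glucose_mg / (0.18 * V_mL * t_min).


Activity = glucose_mg / (0.18 mg/umol * V_mL * t_min)
= 0.64 / (0.18 * 1.5 * 20)
= 0.1185 FPU/mL

0.1185 FPU/mL


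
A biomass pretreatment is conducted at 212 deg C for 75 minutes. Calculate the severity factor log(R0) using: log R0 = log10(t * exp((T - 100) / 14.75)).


logR0 = log10(t * exp((T - 100) / 14.75))
= log10(75 * exp((212 - 100) / 14.75))
= 5.1728

5.1728


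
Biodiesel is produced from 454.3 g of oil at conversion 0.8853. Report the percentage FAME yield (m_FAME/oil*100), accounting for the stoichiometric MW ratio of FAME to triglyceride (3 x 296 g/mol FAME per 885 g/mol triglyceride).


m_FAME = oil * conv * (3 * 296 / 885) = oil * conv * (888/885)
= 454.3 * 0.8853 * 888 / 885
= 403.5552 g
Y = m_FAME / oil * 100 = conv * (888/885) * 100
= 0.8853 * 888 / 885 * 100
= 88.83%

88.83%


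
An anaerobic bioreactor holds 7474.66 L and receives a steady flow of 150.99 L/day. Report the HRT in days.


HRT = V / Q
= 7474.66 / 150.99
= 49.5043 days

49.5043 days


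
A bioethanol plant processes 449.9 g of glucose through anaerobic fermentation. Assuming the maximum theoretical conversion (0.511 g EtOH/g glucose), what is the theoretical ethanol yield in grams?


Theoretical ethanol yield: m_EtOH = 0.511 * m_glucose
m_EtOH = 0.511 * 449.9 = 229.8989 g

229.8989 g


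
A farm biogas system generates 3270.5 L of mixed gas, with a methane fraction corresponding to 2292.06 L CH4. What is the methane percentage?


CH4% = V_CH4 / V_total * 100
= 2292.06 / 3270.5 * 100
= 70.0829%

70.0829%


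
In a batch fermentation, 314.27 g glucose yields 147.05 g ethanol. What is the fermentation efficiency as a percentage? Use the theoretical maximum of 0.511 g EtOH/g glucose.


Fermentation efficiency = (actual / (0.511 * glucose)) * 100
= (147.05 / (0.511 * 314.27)) * 100
= 91.5675%

91.5675%


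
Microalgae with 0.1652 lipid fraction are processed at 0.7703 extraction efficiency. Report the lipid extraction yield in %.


Y = lipid_content * extraction_eff * 100
= 0.1652 * 0.7703 * 100
= 12.7254%

12.7254%


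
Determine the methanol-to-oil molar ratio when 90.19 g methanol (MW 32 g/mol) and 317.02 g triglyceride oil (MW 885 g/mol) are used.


Molar ratio = n_MeOH / n_oil = (MeOH/32) / (oil/885) = (MeOH * 885) / (32 * oil)
= (90.19 * 885) / (32 * 317.02)
= 7.8680

7.8680


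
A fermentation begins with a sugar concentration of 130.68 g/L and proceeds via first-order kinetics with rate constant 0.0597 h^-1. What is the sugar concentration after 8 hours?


S = S0 * exp(-k * t)
S = 130.68 * exp(-0.0597 * 8)
S = 81.0569 g/L

81.0569 g/L


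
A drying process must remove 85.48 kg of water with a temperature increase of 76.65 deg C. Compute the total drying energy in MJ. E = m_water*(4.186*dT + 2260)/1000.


E = m_water * (4.186 * dT + 2260) / 1000
= 85.48 * (4.186 * 76.65 + 2260) / 1000
= 220.6116 MJ

220.6116 MJ


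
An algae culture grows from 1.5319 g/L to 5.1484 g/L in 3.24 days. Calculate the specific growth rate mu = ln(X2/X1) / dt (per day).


mu = ln(X2/X1) / dt
= ln(5.1484/1.5319) / 3.24
= 0.3741 per day

0.3741 per day


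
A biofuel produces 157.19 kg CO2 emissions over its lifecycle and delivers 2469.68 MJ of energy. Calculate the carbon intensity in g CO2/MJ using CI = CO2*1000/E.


CI = CO2 * 1000 / E
= 157.19 * 1000 / 2469.68
= 63.6479 g CO2/MJ

63.6479 g CO2/MJ


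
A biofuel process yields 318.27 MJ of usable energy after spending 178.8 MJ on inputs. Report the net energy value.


NEV = E_out - E_in
= 318.27 - 178.8
= 139.4700 MJ

139.4700 MJ


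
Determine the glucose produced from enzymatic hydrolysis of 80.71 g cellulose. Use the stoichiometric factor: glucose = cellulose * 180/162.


glucose = cellulose * 180/162
= 80.71 * 180/162
= 89.6778 g

89.6778 g


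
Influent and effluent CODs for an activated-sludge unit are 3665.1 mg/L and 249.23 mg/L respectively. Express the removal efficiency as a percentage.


eta = (COD_in - COD_out) / COD_in * 100
= (3665.1 - 249.23) / 3665.1 * 100
= 93.1999%

93.1999%


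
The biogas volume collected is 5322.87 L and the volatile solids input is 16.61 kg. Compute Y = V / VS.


Y = V / VS
= 5322.87 / 16.61
= 320.4618 L/kg VS

320.4618 L/kg VS


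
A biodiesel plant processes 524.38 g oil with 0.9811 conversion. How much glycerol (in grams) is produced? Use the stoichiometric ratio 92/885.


glycerol = oil * conv * (92/885)
= 524.38 * 0.9811 * 92 / 885
= 53.4815 g

53.4815 g


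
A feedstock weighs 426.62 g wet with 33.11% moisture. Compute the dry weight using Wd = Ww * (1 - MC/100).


Wd = Ww * (1 - MC/100)
= 426.62 * (1 - 33.11/100)
= 285.3661 g

285.3661 g


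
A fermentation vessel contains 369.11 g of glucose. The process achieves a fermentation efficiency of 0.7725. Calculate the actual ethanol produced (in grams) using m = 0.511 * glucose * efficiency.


Actual ethanol: m = 0.511 * 369.11 * 0.7725
m = 145.7052 g

145.7052 g


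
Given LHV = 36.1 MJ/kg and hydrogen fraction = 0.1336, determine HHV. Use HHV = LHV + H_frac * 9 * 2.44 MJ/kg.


HHV = LHV + H_frac * 9 * 2.44
= 36.1 + 0.1336 * 9 * 2.44
= 39.0339 MJ/kg

39.0339 MJ/kg


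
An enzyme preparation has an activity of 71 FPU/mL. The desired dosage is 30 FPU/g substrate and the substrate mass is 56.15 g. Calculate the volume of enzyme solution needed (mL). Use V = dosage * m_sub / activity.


V = dosage * m_sub / activity
V = 30 * 56.15 / 71
V = 23.7254 mL

23.7254 mL


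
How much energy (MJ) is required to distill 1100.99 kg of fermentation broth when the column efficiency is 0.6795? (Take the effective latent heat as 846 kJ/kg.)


E = m * 846 / (eta * 1000)
= 1100.99 * 846 / (0.6795 * 1000)
= 1370.7690 MJ

1370.7690 MJ


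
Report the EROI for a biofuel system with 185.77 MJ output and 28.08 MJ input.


EROI = E_out / E_in
= 185.77 / 28.08
= 6.6157

6.6157


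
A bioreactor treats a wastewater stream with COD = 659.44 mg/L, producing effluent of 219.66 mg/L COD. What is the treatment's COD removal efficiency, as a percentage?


eta = (COD_in - COD_out) / COD_in * 100
= (659.44 - 219.66) / 659.44 * 100
= 66.6899%

66.6899%


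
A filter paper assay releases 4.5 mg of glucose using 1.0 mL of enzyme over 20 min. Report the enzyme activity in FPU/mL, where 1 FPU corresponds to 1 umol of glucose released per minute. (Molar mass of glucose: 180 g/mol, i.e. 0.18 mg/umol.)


Activity = glucose_mg / (0.18 mg/umol * V_mL * t_min)
= 4.5 / (0.18 * 1.0 * 20)
= 1.2500 FPU/mL

1.2500 FPU/mL


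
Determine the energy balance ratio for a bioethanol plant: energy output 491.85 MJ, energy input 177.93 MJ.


EROI = E_out / E_in
= 491.85 / 177.93
= 2.7643

2.7643


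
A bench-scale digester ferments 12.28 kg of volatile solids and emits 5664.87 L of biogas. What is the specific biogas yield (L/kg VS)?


Y = V / VS
= 5664.87 / 12.28
= 461.3086 L/kg VS

461.3086 L/kg VS


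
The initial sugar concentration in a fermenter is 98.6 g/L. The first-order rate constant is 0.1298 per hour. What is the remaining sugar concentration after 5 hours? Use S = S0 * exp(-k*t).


S = S0 * exp(-k * t)
S = 98.6 * exp(-0.1298 * 5)
S = 51.5252 g/L

51.5252 g/L


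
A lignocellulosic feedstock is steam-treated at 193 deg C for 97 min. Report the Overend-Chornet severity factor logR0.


logR0 = log10(t * exp((T - 100) / 14.75))
= log10(97 * exp((193 - 100) / 14.75))
= 4.7250

4.7250


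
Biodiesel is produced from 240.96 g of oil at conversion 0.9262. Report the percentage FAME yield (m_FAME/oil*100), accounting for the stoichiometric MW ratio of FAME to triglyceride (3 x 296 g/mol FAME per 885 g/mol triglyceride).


m_FAME = oil * conv * (3 * 296 / 885) = oil * conv * (888/885)
= 240.96 * 0.9262 * 888 / 885
= 223.9337 g
Y = m_FAME / oil * 100 = conv * (888/885) * 100
= 0.9262 * 888 / 885 * 100
= 92.93%

92.93%


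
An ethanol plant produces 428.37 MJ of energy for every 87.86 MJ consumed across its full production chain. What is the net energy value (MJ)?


NEV = E_out - E_in
= 428.37 - 87.86
= 340.5100 MJ

340.5100 MJ


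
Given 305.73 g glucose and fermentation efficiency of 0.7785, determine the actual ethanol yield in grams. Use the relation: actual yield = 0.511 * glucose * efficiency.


Actual ethanol: m = 0.511 * 305.73 * 0.7785
m = 121.6235 g

121.6235 g


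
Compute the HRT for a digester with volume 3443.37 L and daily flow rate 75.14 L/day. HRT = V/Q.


HRT = V / Q
= 3443.37 / 75.14
= 45.8261 days

45.8261 days


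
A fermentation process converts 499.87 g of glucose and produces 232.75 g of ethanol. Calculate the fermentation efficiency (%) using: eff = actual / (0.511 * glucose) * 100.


Fermentation efficiency = (actual / (0.511 * glucose)) * 100
= (232.75 / (0.511 * 499.87)) * 100
= 91.1196%

91.1196%


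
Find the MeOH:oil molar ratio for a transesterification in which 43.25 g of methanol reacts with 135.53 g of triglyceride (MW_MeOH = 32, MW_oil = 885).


Molar ratio = n_MeOH / n_oil = (MeOH/32) / (oil/885) = (MeOH * 885) / (32 * oil)
= (43.25 * 885) / (32 * 135.53)
= 8.8256

8.8256


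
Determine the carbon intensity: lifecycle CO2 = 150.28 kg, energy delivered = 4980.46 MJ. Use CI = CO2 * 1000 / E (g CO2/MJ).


CI = CO2 * 1000 / E
= 150.28 * 1000 / 4980.46
= 30.1739 g CO2/MJ

30.1739 g CO2/MJ


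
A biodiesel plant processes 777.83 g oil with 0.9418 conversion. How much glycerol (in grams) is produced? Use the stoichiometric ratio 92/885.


glycerol = oil * conv * (92/885)
= 777.83 * 0.9418 * 92 / 885
= 76.1532 g

76.1532 g


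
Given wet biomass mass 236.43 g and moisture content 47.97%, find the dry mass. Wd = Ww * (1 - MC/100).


Wd = Ww * (1 - MC/100)
= 236.43 * (1 - 47.97/100)
= 123.0145 g

123.0145 g
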